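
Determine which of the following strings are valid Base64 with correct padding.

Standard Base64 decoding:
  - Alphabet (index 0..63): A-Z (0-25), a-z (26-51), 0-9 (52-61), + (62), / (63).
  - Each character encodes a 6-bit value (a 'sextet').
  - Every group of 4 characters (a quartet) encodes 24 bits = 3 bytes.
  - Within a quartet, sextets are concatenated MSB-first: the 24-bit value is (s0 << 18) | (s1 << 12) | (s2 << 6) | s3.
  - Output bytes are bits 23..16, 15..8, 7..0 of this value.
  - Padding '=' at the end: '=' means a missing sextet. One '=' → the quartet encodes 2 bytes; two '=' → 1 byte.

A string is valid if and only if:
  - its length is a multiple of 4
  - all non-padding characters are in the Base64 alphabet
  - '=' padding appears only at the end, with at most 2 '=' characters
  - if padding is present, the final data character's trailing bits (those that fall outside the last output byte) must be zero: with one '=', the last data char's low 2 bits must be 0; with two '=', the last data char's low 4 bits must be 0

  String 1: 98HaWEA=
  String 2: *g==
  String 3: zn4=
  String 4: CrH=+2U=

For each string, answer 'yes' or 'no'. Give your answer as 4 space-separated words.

String 1: '98HaWEA=' → valid
String 2: '*g==' → invalid (bad char(s): ['*'])
String 3: 'zn4=' → valid
String 4: 'CrH=+2U=' → invalid (bad char(s): ['=']; '=' in middle)

Answer: yes no yes no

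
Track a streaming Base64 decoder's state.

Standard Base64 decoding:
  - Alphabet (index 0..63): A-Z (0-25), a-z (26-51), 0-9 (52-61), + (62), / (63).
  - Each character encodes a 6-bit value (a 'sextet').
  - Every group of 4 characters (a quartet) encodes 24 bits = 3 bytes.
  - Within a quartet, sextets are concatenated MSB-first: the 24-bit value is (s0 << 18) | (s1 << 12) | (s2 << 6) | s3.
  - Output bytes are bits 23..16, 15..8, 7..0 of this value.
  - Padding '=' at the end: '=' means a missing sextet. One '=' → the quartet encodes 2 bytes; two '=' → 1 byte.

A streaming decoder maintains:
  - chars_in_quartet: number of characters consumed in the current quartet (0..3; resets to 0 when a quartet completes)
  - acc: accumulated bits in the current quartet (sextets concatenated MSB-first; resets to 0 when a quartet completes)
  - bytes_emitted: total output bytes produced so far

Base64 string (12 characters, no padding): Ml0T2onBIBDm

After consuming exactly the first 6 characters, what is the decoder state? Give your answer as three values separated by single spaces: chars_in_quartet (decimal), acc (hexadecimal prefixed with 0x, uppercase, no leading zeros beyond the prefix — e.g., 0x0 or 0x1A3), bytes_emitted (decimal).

Answer: 2 0xDA8 3

Derivation:
After char 0 ('M'=12): chars_in_quartet=1 acc=0xC bytes_emitted=0
After char 1 ('l'=37): chars_in_quartet=2 acc=0x325 bytes_emitted=0
After char 2 ('0'=52): chars_in_quartet=3 acc=0xC974 bytes_emitted=0
After char 3 ('T'=19): chars_in_quartet=4 acc=0x325D13 -> emit 32 5D 13, reset; bytes_emitted=3
After char 4 ('2'=54): chars_in_quartet=1 acc=0x36 bytes_emitted=3
After char 5 ('o'=40): chars_in_quartet=2 acc=0xDA8 bytes_emitted=3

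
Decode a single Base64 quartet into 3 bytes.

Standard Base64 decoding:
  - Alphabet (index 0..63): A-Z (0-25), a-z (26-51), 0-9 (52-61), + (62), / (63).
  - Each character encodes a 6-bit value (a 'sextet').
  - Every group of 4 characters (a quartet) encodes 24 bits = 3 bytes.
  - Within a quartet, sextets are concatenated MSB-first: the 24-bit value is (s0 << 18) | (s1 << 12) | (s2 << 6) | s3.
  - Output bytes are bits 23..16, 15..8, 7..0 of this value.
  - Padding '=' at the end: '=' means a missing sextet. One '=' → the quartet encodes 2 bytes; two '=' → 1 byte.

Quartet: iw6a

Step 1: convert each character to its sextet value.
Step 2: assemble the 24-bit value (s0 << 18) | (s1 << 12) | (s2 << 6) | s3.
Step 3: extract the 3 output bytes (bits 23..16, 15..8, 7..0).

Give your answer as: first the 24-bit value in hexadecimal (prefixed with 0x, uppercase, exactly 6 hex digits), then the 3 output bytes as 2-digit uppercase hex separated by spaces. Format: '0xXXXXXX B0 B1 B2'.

Sextets: i=34, w=48, 6=58, a=26
24-bit: (34<<18) | (48<<12) | (58<<6) | 26
      = 0x880000 | 0x030000 | 0x000E80 | 0x00001A
      = 0x8B0E9A
Bytes: (v>>16)&0xFF=8B, (v>>8)&0xFF=0E, v&0xFF=9A

Answer: 0x8B0E9A 8B 0E 9A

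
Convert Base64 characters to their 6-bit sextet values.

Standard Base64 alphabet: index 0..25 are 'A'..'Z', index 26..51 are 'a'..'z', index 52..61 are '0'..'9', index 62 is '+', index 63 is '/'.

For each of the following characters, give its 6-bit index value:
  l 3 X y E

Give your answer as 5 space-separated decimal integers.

'l': a..z range, 26 + ord('l') − ord('a') = 37
'3': 0..9 range, 52 + ord('3') − ord('0') = 55
'X': A..Z range, ord('X') − ord('A') = 23
'y': a..z range, 26 + ord('y') − ord('a') = 50
'E': A..Z range, ord('E') − ord('A') = 4

Answer: 37 55 23 50 4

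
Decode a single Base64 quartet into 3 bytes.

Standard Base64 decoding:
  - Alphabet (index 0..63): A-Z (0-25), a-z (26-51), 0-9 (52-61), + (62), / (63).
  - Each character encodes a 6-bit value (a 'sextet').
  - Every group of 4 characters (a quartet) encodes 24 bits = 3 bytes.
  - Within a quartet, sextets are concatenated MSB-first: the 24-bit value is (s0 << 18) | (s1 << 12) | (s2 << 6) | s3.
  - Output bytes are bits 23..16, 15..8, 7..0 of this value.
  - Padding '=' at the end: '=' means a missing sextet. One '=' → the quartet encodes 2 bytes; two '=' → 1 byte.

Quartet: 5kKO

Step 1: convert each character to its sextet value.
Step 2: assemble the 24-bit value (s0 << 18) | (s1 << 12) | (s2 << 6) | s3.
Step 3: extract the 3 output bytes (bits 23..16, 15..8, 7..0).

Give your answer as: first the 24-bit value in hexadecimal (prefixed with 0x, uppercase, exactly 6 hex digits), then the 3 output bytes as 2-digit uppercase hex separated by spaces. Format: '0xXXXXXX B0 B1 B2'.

Sextets: 5=57, k=36, K=10, O=14
24-bit: (57<<18) | (36<<12) | (10<<6) | 14
      = 0xE40000 | 0x024000 | 0x000280 | 0x00000E
      = 0xE6428E
Bytes: (v>>16)&0xFF=E6, (v>>8)&0xFF=42, v&0xFF=8E

Answer: 0xE6428E E6 42 8E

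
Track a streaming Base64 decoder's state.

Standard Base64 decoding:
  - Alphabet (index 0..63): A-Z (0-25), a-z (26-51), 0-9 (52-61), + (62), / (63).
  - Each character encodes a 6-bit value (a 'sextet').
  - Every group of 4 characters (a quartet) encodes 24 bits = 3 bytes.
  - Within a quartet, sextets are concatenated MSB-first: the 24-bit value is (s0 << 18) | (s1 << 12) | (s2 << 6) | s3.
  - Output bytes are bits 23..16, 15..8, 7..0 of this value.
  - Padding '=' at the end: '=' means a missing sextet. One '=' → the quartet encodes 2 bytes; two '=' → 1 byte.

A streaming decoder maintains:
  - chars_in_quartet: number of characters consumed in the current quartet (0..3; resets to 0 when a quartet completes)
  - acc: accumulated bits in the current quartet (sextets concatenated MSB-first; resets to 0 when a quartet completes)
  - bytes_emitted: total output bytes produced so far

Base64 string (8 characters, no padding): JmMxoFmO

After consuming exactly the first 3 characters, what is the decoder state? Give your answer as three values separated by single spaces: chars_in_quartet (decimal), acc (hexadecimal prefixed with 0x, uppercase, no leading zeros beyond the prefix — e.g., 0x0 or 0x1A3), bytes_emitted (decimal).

Answer: 3 0x998C 0

Derivation:
After char 0 ('J'=9): chars_in_quartet=1 acc=0x9 bytes_emitted=0
After char 1 ('m'=38): chars_in_quartet=2 acc=0x266 bytes_emitted=0
After char 2 ('M'=12): chars_in_quartet=3 acc=0x998C bytes_emitted=0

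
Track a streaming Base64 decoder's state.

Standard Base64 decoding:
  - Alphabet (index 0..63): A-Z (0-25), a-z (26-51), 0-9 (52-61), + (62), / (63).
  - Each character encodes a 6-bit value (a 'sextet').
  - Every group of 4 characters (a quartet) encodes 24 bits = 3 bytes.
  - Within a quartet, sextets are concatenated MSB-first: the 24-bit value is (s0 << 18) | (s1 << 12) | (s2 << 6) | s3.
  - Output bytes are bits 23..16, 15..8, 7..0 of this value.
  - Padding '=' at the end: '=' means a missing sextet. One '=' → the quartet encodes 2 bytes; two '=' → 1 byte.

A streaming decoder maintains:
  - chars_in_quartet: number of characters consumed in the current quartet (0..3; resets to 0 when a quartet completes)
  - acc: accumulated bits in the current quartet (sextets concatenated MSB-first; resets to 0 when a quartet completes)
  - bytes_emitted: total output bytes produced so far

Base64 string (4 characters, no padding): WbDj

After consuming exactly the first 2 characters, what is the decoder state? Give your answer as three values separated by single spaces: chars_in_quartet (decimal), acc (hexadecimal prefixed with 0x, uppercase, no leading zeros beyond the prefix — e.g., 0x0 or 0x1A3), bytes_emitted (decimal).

After char 0 ('W'=22): chars_in_quartet=1 acc=0x16 bytes_emitted=0
After char 1 ('b'=27): chars_in_quartet=2 acc=0x59B bytes_emitted=0

Answer: 2 0x59B 0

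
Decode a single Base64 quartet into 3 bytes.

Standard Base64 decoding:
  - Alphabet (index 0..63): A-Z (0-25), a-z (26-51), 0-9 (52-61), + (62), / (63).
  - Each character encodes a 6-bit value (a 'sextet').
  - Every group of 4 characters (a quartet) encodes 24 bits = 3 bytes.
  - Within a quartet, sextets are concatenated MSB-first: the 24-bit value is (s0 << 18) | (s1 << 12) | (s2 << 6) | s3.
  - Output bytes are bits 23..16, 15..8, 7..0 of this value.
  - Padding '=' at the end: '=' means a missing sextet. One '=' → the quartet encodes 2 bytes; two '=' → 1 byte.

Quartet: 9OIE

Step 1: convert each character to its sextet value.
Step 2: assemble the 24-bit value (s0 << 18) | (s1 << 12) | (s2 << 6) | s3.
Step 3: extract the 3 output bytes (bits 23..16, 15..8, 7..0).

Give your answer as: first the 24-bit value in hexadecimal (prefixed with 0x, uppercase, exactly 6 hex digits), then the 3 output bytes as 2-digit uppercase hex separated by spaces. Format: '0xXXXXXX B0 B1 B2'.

Sextets: 9=61, O=14, I=8, E=4
24-bit: (61<<18) | (14<<12) | (8<<6) | 4
      = 0xF40000 | 0x00E000 | 0x000200 | 0x000004
      = 0xF4E204
Bytes: (v>>16)&0xFF=F4, (v>>8)&0xFF=E2, v&0xFF=04

Answer: 0xF4E204 F4 E2 04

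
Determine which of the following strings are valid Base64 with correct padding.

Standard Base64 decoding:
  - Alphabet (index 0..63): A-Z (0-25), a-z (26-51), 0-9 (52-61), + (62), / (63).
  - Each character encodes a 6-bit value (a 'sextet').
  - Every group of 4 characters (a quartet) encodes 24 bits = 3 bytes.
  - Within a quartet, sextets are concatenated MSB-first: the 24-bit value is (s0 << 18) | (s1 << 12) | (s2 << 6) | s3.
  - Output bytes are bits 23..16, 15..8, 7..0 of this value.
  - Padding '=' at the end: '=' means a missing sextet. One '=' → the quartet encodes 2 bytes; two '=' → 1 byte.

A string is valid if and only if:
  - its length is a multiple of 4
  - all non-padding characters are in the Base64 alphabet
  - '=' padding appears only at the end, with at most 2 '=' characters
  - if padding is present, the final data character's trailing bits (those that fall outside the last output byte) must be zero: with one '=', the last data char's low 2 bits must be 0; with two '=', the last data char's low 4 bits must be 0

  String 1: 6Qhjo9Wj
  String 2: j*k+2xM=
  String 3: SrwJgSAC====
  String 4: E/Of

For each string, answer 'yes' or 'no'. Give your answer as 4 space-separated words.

String 1: '6Qhjo9Wj' → valid
String 2: 'j*k+2xM=' → invalid (bad char(s): ['*'])
String 3: 'SrwJgSAC====' → invalid (4 pad chars (max 2))
String 4: 'E/Of' → valid

Answer: yes no no yes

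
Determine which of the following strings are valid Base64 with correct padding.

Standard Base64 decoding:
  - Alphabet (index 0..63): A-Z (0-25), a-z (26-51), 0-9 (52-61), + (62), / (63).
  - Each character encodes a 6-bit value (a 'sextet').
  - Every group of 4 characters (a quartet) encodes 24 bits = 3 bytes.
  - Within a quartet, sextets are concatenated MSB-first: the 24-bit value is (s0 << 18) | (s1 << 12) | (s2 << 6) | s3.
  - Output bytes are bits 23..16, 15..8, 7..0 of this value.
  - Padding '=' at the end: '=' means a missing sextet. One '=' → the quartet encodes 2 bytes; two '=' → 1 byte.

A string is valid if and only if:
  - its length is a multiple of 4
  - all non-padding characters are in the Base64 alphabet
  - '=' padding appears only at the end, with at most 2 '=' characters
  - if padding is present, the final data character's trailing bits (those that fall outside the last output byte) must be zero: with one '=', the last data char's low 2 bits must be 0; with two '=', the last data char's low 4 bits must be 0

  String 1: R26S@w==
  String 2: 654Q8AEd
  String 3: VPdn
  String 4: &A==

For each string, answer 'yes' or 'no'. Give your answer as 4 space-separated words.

String 1: 'R26S@w==' → invalid (bad char(s): ['@'])
String 2: '654Q8AEd' → valid
String 3: 'VPdn' → valid
String 4: '&A==' → invalid (bad char(s): ['&'])

Answer: no yes yes no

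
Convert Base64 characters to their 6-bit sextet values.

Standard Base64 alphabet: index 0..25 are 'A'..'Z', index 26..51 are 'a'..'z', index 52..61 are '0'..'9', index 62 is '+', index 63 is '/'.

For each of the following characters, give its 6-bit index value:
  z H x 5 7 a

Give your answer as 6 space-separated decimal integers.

Answer: 51 7 49 57 59 26

Derivation:
'z': a..z range, 26 + ord('z') − ord('a') = 51
'H': A..Z range, ord('H') − ord('A') = 7
'x': a..z range, 26 + ord('x') − ord('a') = 49
'5': 0..9 range, 52 + ord('5') − ord('0') = 57
'7': 0..9 range, 52 + ord('7') − ord('0') = 59
'a': a..z range, 26 + ord('a') − ord('a') = 26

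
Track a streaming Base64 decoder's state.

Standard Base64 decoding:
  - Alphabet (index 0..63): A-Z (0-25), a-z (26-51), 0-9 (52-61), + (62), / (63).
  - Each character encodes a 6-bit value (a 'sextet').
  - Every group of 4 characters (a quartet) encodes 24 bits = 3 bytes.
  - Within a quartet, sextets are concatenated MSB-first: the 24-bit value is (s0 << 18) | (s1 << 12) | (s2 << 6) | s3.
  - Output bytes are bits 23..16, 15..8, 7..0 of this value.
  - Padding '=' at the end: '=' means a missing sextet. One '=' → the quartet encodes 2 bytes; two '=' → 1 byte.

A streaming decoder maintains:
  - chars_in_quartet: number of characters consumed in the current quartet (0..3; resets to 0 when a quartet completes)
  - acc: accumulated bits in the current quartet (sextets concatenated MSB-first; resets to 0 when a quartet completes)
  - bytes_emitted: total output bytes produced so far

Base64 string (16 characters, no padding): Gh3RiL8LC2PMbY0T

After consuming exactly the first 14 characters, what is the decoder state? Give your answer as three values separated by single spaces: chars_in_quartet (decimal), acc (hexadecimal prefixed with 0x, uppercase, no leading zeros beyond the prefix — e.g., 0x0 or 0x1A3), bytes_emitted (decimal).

After char 0 ('G'=6): chars_in_quartet=1 acc=0x6 bytes_emitted=0
After char 1 ('h'=33): chars_in_quartet=2 acc=0x1A1 bytes_emitted=0
After char 2 ('3'=55): chars_in_quartet=3 acc=0x6877 bytes_emitted=0
After char 3 ('R'=17): chars_in_quartet=4 acc=0x1A1DD1 -> emit 1A 1D D1, reset; bytes_emitted=3
After char 4 ('i'=34): chars_in_quartet=1 acc=0x22 bytes_emitted=3
After char 5 ('L'=11): chars_in_quartet=2 acc=0x88B bytes_emitted=3
After char 6 ('8'=60): chars_in_quartet=3 acc=0x222FC bytes_emitted=3
After char 7 ('L'=11): chars_in_quartet=4 acc=0x88BF0B -> emit 88 BF 0B, reset; bytes_emitted=6
After char 8 ('C'=2): chars_in_quartet=1 acc=0x2 bytes_emitted=6
After char 9 ('2'=54): chars_in_quartet=2 acc=0xB6 bytes_emitted=6
After char 10 ('P'=15): chars_in_quartet=3 acc=0x2D8F bytes_emitted=6
After char 11 ('M'=12): chars_in_quartet=4 acc=0xB63CC -> emit 0B 63 CC, reset; bytes_emitted=9
After char 12 ('b'=27): chars_in_quartet=1 acc=0x1B bytes_emitted=9
After char 13 ('Y'=24): chars_in_quartet=2 acc=0x6D8 bytes_emitted=9

Answer: 2 0x6D8 9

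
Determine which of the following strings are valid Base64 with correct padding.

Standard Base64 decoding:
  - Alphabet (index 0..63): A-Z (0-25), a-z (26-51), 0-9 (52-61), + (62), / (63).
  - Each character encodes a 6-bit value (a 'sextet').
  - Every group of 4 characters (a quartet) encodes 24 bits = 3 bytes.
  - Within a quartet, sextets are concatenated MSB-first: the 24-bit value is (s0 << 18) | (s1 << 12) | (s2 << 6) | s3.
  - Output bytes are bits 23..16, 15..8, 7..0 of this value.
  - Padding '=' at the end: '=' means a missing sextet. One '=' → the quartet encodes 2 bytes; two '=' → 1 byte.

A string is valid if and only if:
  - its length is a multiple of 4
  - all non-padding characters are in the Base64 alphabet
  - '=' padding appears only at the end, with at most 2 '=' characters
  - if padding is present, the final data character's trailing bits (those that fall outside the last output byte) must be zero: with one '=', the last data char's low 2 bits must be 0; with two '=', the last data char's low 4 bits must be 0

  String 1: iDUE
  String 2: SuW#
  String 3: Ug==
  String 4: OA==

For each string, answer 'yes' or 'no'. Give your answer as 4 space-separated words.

String 1: 'iDUE' → valid
String 2: 'SuW#' → invalid (bad char(s): ['#'])
String 3: 'Ug==' → valid
String 4: 'OA==' → valid

Answer: yes no yes yes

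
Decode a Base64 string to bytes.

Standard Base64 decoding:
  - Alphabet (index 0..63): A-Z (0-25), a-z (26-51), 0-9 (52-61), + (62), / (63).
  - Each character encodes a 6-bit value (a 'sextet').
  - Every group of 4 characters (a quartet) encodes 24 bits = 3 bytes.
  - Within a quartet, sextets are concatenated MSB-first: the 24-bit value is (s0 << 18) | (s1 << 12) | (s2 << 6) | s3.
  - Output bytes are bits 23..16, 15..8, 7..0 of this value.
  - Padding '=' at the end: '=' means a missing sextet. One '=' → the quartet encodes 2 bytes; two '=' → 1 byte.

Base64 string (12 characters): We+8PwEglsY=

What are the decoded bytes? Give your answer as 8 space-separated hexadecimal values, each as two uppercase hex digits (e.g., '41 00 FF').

After char 0 ('W'=22): chars_in_quartet=1 acc=0x16 bytes_emitted=0
After char 1 ('e'=30): chars_in_quartet=2 acc=0x59E bytes_emitted=0
After char 2 ('+'=62): chars_in_quartet=3 acc=0x167BE bytes_emitted=0
After char 3 ('8'=60): chars_in_quartet=4 acc=0x59EFBC -> emit 59 EF BC, reset; bytes_emitted=3
After char 4 ('P'=15): chars_in_quartet=1 acc=0xF bytes_emitted=3
After char 5 ('w'=48): chars_in_quartet=2 acc=0x3F0 bytes_emitted=3
After char 6 ('E'=4): chars_in_quartet=3 acc=0xFC04 bytes_emitted=3
After char 7 ('g'=32): chars_in_quartet=4 acc=0x3F0120 -> emit 3F 01 20, reset; bytes_emitted=6
After char 8 ('l'=37): chars_in_quartet=1 acc=0x25 bytes_emitted=6
After char 9 ('s'=44): chars_in_quartet=2 acc=0x96C bytes_emitted=6
After char 10 ('Y'=24): chars_in_quartet=3 acc=0x25B18 bytes_emitted=6
Padding '=': partial quartet acc=0x25B18 -> emit 96 C6; bytes_emitted=8

Answer: 59 EF BC 3F 01 20 96 C6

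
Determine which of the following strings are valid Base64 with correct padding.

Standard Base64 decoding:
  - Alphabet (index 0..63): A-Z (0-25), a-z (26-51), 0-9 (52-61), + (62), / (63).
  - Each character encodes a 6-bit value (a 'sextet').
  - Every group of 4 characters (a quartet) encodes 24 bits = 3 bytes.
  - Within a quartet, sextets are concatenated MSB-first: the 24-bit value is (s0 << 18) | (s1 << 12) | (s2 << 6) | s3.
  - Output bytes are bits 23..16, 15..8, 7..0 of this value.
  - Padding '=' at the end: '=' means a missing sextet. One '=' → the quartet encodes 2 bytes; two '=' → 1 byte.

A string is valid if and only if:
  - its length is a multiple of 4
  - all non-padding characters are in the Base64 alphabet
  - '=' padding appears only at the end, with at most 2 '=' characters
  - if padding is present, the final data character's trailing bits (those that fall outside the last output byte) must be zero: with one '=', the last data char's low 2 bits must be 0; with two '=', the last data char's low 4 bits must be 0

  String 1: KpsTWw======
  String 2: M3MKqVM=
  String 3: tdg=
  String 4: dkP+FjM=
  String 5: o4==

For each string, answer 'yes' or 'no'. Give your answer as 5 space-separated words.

String 1: 'KpsTWw======' → invalid (6 pad chars (max 2))
String 2: 'M3MKqVM=' → valid
String 3: 'tdg=' → valid
String 4: 'dkP+FjM=' → valid
String 5: 'o4==' → invalid (bad trailing bits)

Answer: no yes yes yes no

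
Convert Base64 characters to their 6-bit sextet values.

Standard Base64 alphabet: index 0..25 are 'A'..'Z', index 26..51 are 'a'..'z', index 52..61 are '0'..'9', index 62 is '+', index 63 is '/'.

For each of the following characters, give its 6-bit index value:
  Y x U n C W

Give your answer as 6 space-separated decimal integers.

'Y': A..Z range, ord('Y') − ord('A') = 24
'x': a..z range, 26 + ord('x') − ord('a') = 49
'U': A..Z range, ord('U') − ord('A') = 20
'n': a..z range, 26 + ord('n') − ord('a') = 39
'C': A..Z range, ord('C') − ord('A') = 2
'W': A..Z range, ord('W') − ord('A') = 22

Answer: 24 49 20 39 2 22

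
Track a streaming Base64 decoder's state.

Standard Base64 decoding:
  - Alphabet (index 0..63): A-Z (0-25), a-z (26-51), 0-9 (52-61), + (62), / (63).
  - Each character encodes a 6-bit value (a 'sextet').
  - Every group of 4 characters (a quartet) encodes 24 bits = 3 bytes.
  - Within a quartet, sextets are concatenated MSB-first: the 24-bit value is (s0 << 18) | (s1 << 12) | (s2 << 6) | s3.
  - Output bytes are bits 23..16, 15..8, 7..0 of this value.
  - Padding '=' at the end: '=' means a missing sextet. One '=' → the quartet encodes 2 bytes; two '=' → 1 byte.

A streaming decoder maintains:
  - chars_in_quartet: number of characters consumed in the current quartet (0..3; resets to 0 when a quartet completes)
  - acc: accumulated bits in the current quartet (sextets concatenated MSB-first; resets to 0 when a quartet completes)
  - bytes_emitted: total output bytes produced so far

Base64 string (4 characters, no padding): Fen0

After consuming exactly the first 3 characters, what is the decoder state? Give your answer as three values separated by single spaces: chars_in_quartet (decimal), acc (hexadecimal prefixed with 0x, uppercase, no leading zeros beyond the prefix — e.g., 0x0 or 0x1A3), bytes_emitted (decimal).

Answer: 3 0x57A7 0

Derivation:
After char 0 ('F'=5): chars_in_quartet=1 acc=0x5 bytes_emitted=0
After char 1 ('e'=30): chars_in_quartet=2 acc=0x15E bytes_emitted=0
After char 2 ('n'=39): chars_in_quartet=3 acc=0x57A7 bytes_emitted=0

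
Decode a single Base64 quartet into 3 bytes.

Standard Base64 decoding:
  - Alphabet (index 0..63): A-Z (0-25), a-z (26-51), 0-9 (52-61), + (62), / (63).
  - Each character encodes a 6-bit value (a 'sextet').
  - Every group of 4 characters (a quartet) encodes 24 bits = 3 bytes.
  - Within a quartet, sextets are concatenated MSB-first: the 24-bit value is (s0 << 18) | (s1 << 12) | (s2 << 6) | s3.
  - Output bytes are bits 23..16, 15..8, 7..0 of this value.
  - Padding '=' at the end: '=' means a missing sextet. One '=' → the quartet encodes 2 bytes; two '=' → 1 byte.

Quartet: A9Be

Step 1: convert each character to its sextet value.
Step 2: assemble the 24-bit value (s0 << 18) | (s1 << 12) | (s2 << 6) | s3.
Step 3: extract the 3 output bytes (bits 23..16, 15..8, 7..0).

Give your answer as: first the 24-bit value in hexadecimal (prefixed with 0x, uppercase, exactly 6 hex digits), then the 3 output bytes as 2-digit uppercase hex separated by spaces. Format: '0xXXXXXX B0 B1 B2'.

Answer: 0x03D05E 03 D0 5E

Derivation:
Sextets: A=0, 9=61, B=1, e=30
24-bit: (0<<18) | (61<<12) | (1<<6) | 30
      = 0x000000 | 0x03D000 | 0x000040 | 0x00001E
      = 0x03D05E
Bytes: (v>>16)&0xFF=03, (v>>8)&0xFF=D0, v&0xFF=5E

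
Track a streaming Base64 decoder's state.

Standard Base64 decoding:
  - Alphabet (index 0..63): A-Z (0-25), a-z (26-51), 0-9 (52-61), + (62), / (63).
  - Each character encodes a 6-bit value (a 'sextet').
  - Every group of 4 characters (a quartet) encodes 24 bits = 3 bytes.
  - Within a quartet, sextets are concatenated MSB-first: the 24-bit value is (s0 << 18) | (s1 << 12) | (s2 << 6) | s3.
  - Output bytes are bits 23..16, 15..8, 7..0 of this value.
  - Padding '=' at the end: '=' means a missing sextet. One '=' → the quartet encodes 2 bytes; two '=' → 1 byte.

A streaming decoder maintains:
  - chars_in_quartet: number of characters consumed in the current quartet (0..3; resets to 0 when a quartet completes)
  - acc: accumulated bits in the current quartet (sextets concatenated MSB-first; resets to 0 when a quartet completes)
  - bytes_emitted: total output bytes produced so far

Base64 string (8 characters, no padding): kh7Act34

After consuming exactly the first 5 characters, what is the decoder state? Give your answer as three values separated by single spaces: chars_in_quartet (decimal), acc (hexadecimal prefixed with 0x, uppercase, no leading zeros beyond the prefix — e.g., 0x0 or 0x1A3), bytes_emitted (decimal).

Answer: 1 0x1C 3

Derivation:
After char 0 ('k'=36): chars_in_quartet=1 acc=0x24 bytes_emitted=0
After char 1 ('h'=33): chars_in_quartet=2 acc=0x921 bytes_emitted=0
After char 2 ('7'=59): chars_in_quartet=3 acc=0x2487B bytes_emitted=0
After char 3 ('A'=0): chars_in_quartet=4 acc=0x921EC0 -> emit 92 1E C0, reset; bytes_emitted=3
After char 4 ('c'=28): chars_in_quartet=1 acc=0x1C bytes_emitted=3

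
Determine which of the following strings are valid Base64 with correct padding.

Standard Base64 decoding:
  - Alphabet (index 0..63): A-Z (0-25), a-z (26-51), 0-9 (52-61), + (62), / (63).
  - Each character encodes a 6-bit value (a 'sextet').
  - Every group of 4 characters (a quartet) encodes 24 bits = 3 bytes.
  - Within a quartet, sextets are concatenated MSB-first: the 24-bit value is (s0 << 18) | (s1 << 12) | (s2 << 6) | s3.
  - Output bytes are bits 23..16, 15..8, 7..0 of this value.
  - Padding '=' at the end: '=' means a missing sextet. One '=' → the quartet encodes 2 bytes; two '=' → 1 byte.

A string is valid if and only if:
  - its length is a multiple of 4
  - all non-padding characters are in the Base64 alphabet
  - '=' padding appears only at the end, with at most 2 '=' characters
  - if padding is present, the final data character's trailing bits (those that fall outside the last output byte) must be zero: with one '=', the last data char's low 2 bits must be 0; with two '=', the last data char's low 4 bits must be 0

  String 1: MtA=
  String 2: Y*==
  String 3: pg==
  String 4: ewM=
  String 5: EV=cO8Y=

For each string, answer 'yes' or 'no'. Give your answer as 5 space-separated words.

Answer: yes no yes yes no

Derivation:
String 1: 'MtA=' → valid
String 2: 'Y*==' → invalid (bad char(s): ['*'])
String 3: 'pg==' → valid
String 4: 'ewM=' → valid
String 5: 'EV=cO8Y=' → invalid (bad char(s): ['=']; '=' in middle)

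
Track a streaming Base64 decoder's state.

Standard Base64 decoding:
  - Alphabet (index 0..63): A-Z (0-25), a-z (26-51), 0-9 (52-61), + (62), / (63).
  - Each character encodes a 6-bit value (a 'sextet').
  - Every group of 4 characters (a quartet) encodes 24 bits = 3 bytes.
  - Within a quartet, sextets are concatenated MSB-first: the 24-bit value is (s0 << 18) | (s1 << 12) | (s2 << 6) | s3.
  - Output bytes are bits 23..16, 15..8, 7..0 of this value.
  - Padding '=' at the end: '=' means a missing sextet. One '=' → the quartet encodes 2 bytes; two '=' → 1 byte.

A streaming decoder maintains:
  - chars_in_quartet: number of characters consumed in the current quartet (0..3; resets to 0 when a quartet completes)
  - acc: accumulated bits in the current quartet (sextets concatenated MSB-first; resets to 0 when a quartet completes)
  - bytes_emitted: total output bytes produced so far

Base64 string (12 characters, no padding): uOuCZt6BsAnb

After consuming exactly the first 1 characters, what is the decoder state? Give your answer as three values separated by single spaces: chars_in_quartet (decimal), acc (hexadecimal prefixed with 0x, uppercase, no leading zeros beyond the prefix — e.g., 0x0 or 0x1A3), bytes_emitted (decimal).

Answer: 1 0x2E 0

Derivation:
After char 0 ('u'=46): chars_in_quartet=1 acc=0x2E bytes_emitted=0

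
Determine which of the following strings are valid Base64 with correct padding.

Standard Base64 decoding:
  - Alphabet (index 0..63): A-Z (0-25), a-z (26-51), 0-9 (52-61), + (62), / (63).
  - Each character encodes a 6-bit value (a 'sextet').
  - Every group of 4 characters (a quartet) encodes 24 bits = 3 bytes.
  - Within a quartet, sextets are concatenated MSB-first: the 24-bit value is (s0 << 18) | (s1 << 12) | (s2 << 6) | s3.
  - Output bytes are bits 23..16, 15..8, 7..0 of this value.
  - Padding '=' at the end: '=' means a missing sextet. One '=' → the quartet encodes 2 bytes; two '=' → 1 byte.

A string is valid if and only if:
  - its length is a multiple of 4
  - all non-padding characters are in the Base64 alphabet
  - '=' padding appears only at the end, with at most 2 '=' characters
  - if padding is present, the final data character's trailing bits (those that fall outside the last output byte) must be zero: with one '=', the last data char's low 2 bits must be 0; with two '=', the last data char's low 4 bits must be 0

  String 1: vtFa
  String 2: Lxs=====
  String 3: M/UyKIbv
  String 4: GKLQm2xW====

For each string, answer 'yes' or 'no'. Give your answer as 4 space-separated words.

Answer: yes no yes no

Derivation:
String 1: 'vtFa' → valid
String 2: 'Lxs=====' → invalid (5 pad chars (max 2))
String 3: 'M/UyKIbv' → valid
String 4: 'GKLQm2xW====' → invalid (4 pad chars (max 2))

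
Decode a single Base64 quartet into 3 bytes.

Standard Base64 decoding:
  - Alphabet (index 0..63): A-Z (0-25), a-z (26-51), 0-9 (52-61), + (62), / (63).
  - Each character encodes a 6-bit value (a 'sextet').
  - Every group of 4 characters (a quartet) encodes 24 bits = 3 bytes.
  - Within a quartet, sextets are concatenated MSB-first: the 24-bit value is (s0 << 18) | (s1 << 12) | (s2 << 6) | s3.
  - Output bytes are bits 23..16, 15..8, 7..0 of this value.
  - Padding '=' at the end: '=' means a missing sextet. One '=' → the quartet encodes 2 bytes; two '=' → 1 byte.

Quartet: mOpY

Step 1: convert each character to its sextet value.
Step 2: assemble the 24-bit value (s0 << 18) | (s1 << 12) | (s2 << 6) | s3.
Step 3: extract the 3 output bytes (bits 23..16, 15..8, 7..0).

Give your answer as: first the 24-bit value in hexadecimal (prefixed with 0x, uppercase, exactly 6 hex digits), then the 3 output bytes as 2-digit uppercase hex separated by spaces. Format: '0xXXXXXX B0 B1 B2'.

Sextets: m=38, O=14, p=41, Y=24
24-bit: (38<<18) | (14<<12) | (41<<6) | 24
      = 0x980000 | 0x00E000 | 0x000A40 | 0x000018
      = 0x98EA58
Bytes: (v>>16)&0xFF=98, (v>>8)&0xFF=EA, v&0xFF=58

Answer: 0x98EA58 98 EA 58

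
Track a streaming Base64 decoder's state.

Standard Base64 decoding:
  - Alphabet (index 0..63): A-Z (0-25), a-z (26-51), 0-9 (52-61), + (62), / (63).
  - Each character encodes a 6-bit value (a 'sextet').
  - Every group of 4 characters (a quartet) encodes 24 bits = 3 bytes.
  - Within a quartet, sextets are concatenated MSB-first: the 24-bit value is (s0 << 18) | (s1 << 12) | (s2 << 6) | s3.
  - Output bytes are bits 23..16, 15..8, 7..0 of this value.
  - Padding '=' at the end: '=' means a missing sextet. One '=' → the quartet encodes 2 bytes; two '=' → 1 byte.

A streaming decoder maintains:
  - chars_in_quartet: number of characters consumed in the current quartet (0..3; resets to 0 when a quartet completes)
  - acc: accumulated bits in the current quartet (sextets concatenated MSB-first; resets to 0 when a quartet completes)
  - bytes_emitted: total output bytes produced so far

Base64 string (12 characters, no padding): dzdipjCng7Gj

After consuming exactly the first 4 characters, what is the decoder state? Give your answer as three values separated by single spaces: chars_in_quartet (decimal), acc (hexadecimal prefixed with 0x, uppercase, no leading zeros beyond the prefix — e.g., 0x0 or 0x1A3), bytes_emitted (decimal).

Answer: 0 0x0 3

Derivation:
After char 0 ('d'=29): chars_in_quartet=1 acc=0x1D bytes_emitted=0
After char 1 ('z'=51): chars_in_quartet=2 acc=0x773 bytes_emitted=0
After char 2 ('d'=29): chars_in_quartet=3 acc=0x1DCDD bytes_emitted=0
After char 3 ('i'=34): chars_in_quartet=4 acc=0x773762 -> emit 77 37 62, reset; bytes_emitted=3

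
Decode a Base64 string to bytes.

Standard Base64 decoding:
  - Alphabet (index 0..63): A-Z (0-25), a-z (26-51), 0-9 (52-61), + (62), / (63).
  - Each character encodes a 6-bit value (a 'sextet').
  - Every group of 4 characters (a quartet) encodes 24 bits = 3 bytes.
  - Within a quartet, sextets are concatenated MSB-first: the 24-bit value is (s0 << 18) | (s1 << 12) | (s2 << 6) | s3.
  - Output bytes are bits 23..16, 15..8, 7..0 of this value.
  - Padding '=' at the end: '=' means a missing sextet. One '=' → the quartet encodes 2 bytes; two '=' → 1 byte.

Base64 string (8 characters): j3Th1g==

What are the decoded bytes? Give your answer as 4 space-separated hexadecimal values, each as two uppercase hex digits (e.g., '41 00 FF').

Answer: 8F 74 E1 D6

Derivation:
After char 0 ('j'=35): chars_in_quartet=1 acc=0x23 bytes_emitted=0
After char 1 ('3'=55): chars_in_quartet=2 acc=0x8F7 bytes_emitted=0
After char 2 ('T'=19): chars_in_quartet=3 acc=0x23DD3 bytes_emitted=0
After char 3 ('h'=33): chars_in_quartet=4 acc=0x8F74E1 -> emit 8F 74 E1, reset; bytes_emitted=3
After char 4 ('1'=53): chars_in_quartet=1 acc=0x35 bytes_emitted=3
After char 5 ('g'=32): chars_in_quartet=2 acc=0xD60 bytes_emitted=3
Padding '==': partial quartet acc=0xD60 -> emit D6; bytes_emitted=4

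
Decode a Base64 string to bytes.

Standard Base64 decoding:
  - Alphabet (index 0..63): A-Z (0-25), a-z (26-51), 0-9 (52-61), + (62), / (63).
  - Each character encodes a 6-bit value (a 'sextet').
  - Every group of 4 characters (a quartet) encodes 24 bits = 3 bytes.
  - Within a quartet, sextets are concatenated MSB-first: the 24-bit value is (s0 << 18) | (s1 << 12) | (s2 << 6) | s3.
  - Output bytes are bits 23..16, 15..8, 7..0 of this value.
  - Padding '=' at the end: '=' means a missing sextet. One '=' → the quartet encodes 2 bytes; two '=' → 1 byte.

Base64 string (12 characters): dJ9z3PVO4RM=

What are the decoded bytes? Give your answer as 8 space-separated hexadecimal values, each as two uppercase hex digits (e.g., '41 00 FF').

After char 0 ('d'=29): chars_in_quartet=1 acc=0x1D bytes_emitted=0
After char 1 ('J'=9): chars_in_quartet=2 acc=0x749 bytes_emitted=0
After char 2 ('9'=61): chars_in_quartet=3 acc=0x1D27D bytes_emitted=0
After char 3 ('z'=51): chars_in_quartet=4 acc=0x749F73 -> emit 74 9F 73, reset; bytes_emitted=3
After char 4 ('3'=55): chars_in_quartet=1 acc=0x37 bytes_emitted=3
After char 5 ('P'=15): chars_in_quartet=2 acc=0xDCF bytes_emitted=3
After char 6 ('V'=21): chars_in_quartet=3 acc=0x373D5 bytes_emitted=3
After char 7 ('O'=14): chars_in_quartet=4 acc=0xDCF54E -> emit DC F5 4E, reset; bytes_emitted=6
After char 8 ('4'=56): chars_in_quartet=1 acc=0x38 bytes_emitted=6
After char 9 ('R'=17): chars_in_quartet=2 acc=0xE11 bytes_emitted=6
After char 10 ('M'=12): chars_in_quartet=3 acc=0x3844C bytes_emitted=6
Padding '=': partial quartet acc=0x3844C -> emit E1 13; bytes_emitted=8

Answer: 74 9F 73 DC F5 4E E1 13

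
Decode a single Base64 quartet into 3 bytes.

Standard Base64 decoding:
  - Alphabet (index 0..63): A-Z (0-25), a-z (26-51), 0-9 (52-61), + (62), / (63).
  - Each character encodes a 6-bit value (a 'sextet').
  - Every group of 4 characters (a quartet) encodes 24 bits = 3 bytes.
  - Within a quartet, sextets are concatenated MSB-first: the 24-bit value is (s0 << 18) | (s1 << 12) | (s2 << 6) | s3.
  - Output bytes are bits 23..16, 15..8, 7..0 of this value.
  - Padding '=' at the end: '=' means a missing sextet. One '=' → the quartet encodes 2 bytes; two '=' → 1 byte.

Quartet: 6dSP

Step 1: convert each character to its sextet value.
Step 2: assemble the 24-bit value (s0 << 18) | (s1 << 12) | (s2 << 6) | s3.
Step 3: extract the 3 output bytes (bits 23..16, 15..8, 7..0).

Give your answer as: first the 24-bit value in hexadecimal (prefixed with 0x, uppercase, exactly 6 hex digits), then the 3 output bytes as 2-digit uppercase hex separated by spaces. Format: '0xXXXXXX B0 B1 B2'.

Answer: 0xE9D48F E9 D4 8F

Derivation:
Sextets: 6=58, d=29, S=18, P=15
24-bit: (58<<18) | (29<<12) | (18<<6) | 15
      = 0xE80000 | 0x01D000 | 0x000480 | 0x00000F
      = 0xE9D48F
Bytes: (v>>16)&0xFF=E9, (v>>8)&0xFF=D4, v&0xFF=8F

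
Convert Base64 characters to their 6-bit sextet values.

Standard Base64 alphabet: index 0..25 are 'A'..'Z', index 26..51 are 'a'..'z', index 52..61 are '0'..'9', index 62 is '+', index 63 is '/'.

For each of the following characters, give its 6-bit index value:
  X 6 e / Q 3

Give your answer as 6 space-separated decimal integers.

'X': A..Z range, ord('X') − ord('A') = 23
'6': 0..9 range, 52 + ord('6') − ord('0') = 58
'e': a..z range, 26 + ord('e') − ord('a') = 30
'/': index 63
'Q': A..Z range, ord('Q') − ord('A') = 16
'3': 0..9 range, 52 + ord('3') − ord('0') = 55

Answer: 23 58 30 63 16 55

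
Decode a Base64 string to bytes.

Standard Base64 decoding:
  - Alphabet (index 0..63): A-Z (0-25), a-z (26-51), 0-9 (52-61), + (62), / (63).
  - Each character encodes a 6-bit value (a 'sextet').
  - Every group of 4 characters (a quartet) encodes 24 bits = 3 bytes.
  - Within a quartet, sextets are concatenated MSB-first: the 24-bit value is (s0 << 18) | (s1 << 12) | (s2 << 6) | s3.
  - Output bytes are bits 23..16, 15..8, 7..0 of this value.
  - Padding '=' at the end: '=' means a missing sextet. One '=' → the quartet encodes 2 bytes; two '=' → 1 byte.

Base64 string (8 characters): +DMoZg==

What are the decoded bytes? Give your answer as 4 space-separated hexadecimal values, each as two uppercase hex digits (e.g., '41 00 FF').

Answer: F8 33 28 66

Derivation:
After char 0 ('+'=62): chars_in_quartet=1 acc=0x3E bytes_emitted=0
After char 1 ('D'=3): chars_in_quartet=2 acc=0xF83 bytes_emitted=0
After char 2 ('M'=12): chars_in_quartet=3 acc=0x3E0CC bytes_emitted=0
After char 3 ('o'=40): chars_in_quartet=4 acc=0xF83328 -> emit F8 33 28, reset; bytes_emitted=3
After char 4 ('Z'=25): chars_in_quartet=1 acc=0x19 bytes_emitted=3
After char 5 ('g'=32): chars_in_quartet=2 acc=0x660 bytes_emitted=3
Padding '==': partial quartet acc=0x660 -> emit 66; bytes_emitted=4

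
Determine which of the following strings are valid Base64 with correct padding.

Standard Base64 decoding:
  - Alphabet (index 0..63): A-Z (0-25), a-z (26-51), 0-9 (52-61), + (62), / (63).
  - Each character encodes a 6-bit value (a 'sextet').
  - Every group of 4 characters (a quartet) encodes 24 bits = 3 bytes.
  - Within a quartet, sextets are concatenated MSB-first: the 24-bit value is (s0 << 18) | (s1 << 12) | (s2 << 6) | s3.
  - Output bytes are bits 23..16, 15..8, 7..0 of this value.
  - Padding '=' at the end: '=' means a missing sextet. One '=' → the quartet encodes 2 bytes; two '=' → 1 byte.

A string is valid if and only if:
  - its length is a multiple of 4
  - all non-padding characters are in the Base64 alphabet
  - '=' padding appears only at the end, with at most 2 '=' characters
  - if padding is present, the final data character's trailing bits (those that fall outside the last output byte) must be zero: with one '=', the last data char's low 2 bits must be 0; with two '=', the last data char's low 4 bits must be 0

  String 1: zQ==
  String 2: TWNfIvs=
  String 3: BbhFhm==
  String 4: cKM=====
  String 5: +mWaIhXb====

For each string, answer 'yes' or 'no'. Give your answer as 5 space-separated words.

Answer: yes yes no no no

Derivation:
String 1: 'zQ==' → valid
String 2: 'TWNfIvs=' → valid
String 3: 'BbhFhm==' → invalid (bad trailing bits)
String 4: 'cKM=====' → invalid (5 pad chars (max 2))
String 5: '+mWaIhXb====' → invalid (4 pad chars (max 2))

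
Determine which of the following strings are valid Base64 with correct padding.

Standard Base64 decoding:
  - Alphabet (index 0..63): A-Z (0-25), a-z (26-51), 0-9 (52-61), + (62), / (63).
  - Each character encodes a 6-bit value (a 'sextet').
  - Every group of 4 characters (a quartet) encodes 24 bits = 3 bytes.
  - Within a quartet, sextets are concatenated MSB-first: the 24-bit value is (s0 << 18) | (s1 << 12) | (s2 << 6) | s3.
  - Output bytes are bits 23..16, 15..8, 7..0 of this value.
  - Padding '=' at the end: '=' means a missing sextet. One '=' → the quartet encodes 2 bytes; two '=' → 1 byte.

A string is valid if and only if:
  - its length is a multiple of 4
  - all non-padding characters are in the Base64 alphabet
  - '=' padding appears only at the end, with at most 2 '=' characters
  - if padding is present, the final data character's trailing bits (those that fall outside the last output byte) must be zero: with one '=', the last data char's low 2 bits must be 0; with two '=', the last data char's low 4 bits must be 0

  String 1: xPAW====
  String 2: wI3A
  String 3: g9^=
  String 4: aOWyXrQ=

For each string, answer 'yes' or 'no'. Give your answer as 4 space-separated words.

Answer: no yes no yes

Derivation:
String 1: 'xPAW====' → invalid (4 pad chars (max 2))
String 2: 'wI3A' → valid
String 3: 'g9^=' → invalid (bad char(s): ['^'])
String 4: 'aOWyXrQ=' → valid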